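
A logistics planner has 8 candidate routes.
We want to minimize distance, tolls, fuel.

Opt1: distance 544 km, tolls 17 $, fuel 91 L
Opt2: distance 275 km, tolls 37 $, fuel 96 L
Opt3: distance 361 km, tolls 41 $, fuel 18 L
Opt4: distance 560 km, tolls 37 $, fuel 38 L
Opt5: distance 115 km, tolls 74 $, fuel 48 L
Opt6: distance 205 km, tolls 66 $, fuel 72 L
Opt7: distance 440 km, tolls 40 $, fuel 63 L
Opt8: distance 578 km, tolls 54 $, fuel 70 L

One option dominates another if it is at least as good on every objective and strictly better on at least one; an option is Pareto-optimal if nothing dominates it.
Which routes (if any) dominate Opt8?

Opt3: distance 361≤578, tolls 41≤54, fuel 18≤70 — dominates Opt8.
Opt4: distance 560≤578, tolls 37≤54, fuel 38≤70 — dominates Opt8.
Opt7: distance 440≤578, tolls 40≤54, fuel 63≤70 — dominates Opt8.
Others (Opt1, Opt2, Opt5, Opt6) are each worse than Opt8 on at least one objective.

Opt3, Opt4, Opt7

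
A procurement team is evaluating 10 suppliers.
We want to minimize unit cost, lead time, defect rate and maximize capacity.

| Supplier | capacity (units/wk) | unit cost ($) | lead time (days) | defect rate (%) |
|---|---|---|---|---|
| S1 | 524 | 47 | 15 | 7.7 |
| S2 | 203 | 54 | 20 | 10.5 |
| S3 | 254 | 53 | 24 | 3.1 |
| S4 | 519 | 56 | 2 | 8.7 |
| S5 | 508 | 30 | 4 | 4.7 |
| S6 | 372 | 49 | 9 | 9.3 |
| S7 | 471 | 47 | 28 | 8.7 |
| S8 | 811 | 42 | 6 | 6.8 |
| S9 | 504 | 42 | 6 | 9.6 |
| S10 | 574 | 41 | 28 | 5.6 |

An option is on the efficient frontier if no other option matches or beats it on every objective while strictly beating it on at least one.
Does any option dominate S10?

No

S1: worse on capacity (524 vs 574).
S2: worse on capacity (203 vs 574).
S3: worse on capacity (254 vs 574).
S4: worse on capacity (519 vs 574).
S5: worse on capacity (508 vs 574).
S6: worse on capacity (372 vs 574).
S7: worse on capacity (471 vs 574).
S8: worse on unit cost (42 vs 41).
S9: worse on capacity (504 vs 574).
No option is at least as good as S10 on every objective and strictly better on one.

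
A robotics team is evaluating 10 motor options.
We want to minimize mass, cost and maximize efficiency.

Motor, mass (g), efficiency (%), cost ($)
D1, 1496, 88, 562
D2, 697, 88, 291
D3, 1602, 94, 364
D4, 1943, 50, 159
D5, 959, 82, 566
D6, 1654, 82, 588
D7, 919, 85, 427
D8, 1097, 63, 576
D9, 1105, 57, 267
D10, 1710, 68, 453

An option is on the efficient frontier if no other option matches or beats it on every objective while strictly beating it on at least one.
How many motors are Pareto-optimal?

4

D1: dominated by D2 (mass 697≤1496, efficiency 88≥88, cost 291≤562).
D2: not dominated (best mass).
D3: not dominated (best efficiency).
D4: not dominated (best cost).
D5: dominated by D2 (mass 697≤959, efficiency 88≥82, cost 291≤566).
D6: dominated by D1 (mass 1496≤1654, efficiency 88≥82, cost 562≤588).
D7: dominated by D2 (mass 697≤919, efficiency 88≥85, cost 291≤427).
D8: dominated by D2 (mass 697≤1097, efficiency 88≥63, cost 291≤576).
D9: not dominated.
D10: dominated by D2 (mass 697≤1710, efficiency 88≥68, cost 291≤453).
Pareto-optimal: D2, D3, D4, D9 → 4.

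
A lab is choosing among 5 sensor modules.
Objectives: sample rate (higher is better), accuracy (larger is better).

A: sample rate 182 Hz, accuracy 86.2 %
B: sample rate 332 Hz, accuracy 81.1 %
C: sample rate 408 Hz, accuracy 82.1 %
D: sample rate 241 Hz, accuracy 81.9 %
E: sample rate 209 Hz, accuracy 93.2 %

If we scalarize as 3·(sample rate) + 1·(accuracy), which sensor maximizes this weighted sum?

A: 3·182 + 1·86.2 = 632.2
B: 3·332 + 1·81.1 = 1077.1
C: 3·408 + 1·82.1 = 1306.1
D: 3·241 + 1·81.9 = 804.9
E: 3·209 + 1·93.2 = 720.2
Highest: C at 1306.1.

C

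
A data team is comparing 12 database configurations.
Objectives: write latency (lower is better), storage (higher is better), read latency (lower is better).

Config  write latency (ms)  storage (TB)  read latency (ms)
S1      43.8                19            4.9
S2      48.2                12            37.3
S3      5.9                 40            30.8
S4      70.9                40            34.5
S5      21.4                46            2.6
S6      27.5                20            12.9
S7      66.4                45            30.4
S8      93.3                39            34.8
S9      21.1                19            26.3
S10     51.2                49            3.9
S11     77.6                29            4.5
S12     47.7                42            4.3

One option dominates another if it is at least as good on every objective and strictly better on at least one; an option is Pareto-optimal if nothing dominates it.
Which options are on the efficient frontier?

S1: dominated by S5 (write latency 21.4≤43.8, storage 46≥19, read latency 2.6≤4.9).
S2: dominated by S1 (write latency 43.8≤48.2, storage 19≥12, read latency 4.9≤37.3).
S3: not dominated (best write latency).
S4: dominated by S3 (write latency 5.9≤70.9, storage 40≥40, read latency 30.8≤34.5).
S5: not dominated (best read latency).
S6: dominated by S5 (write latency 21.4≤27.5, storage 46≥20, read latency 2.6≤12.9).
S7: dominated by S5 (write latency 21.4≤66.4, storage 46≥45, read latency 2.6≤30.4).
S8: dominated by S3 (write latency 5.9≤93.3, storage 40≥39, read latency 30.8≤34.8).
S9: not dominated.
S10: not dominated (best storage).
S11: dominated by S5 (write latency 21.4≤77.6, storage 46≥29, read latency 2.6≤4.5).
S12: dominated by S5 (write latency 21.4≤47.7, storage 46≥42, read latency 2.6≤4.3).

S3, S5, S9, S10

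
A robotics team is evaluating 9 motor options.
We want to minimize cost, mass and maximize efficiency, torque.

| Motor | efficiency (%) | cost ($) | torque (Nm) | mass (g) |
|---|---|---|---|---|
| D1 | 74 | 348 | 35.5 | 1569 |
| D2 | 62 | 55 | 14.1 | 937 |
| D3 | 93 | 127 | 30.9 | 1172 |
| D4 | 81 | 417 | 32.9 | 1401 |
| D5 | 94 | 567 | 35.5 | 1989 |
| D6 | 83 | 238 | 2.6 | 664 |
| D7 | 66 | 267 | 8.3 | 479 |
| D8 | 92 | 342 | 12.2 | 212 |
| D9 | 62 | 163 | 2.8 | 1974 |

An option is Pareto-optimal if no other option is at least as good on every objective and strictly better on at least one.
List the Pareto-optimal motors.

D1: not dominated.
D2: not dominated (best cost).
D3: not dominated.
D4: not dominated.
D5: not dominated (best efficiency).
D6: not dominated.
D7: not dominated.
D8: not dominated (best mass).
D9: dominated by D2 (efficiency 62≥62, cost 55≤163, torque 14.1≥2.8, mass 937≤1974).

D1, D2, D3, D4, D5, D6, D7, D8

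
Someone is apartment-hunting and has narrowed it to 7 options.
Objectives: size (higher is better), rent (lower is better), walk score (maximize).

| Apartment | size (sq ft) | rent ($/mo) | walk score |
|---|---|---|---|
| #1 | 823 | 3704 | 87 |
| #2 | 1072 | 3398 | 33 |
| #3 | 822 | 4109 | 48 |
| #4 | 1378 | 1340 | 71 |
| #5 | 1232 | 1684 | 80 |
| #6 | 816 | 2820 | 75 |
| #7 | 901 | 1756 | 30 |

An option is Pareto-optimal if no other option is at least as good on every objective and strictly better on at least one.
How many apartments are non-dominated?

3

#1: not dominated (best walk score).
#2: dominated by #4 (size 1378≥1072, rent 1340≤3398, walk score 71≥33).
#3: dominated by #1 (size 823≥822, rent 3704≤4109, walk score 87≥48).
#4: not dominated (best size).
#5: not dominated.
#6: dominated by #5 (size 1232≥816, rent 1684≤2820, walk score 80≥75).
#7: dominated by #4 (size 1378≥901, rent 1340≤1756, walk score 71≥30).
Pareto-optimal: #1, #4, #5 → 3.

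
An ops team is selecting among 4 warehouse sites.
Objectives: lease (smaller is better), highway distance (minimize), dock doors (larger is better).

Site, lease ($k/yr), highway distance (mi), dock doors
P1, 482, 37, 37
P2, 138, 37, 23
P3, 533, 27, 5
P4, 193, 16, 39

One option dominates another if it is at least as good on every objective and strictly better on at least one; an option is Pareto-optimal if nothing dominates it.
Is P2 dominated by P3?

P3 vs P2: P3 is worse on lease (533 vs 138), so it does not dominate P2.

No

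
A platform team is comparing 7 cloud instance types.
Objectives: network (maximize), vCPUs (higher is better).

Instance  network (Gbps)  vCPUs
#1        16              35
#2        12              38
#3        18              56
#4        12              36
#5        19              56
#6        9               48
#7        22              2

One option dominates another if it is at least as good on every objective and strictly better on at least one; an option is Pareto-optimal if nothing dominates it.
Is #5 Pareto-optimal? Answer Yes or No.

Yes

#1: worse on network (16 vs 19).
#2: worse on network (12 vs 19).
#3: worse on network (18 vs 19).
#4: worse on network (12 vs 19).
#6: worse on network (9 vs 19).
#7: worse on vCPUs (2 vs 56).
No option is at least as good as #5 on every objective and strictly better on one.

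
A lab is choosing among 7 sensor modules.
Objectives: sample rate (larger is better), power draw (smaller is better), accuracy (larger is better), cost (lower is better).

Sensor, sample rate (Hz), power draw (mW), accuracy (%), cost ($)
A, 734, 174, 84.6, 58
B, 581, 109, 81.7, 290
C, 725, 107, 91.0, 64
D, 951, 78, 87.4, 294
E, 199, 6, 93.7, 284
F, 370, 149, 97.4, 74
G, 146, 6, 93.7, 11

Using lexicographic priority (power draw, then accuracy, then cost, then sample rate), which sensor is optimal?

First minimize power draw: best is 6, kept {E, G}.
Then maximize accuracy: best is 93.7, kept {E, G}.
Then minimize cost: best is 11, kept {G}.

G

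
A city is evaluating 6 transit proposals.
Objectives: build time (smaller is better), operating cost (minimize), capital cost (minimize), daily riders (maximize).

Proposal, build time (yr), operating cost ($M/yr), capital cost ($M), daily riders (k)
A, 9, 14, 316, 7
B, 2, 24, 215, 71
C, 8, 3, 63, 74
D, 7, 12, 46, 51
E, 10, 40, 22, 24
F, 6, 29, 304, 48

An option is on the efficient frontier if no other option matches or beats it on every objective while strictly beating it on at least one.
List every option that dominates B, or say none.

none

A: worse on build time (9 vs 2).
C: worse on build time (8 vs 2).
D: worse on build time (7 vs 2).
E: worse on build time (10 vs 2).
F: worse on build time (6 vs 2).
No option dominates B.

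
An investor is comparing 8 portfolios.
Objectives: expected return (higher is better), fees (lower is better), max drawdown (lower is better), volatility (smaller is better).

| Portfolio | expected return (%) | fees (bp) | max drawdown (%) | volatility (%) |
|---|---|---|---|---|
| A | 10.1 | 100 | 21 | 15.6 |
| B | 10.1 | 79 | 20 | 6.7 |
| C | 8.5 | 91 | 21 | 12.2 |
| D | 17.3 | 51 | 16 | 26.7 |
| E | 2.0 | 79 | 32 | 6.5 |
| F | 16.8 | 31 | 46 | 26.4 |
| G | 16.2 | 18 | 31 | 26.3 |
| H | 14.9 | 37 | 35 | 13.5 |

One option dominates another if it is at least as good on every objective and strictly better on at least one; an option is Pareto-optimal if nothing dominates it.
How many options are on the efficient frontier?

A: dominated by B (expected return 10.1≥10.1, fees 79≤100, max drawdown 20≤21, volatility 6.7≤15.6).
B: not dominated.
C: dominated by B (expected return 10.1≥8.5, fees 79≤91, max drawdown 20≤21, volatility 6.7≤12.2).
D: not dominated (best expected return).
E: not dominated (best volatility).
F: not dominated.
G: not dominated (best fees).
H: not dominated.
Pareto-optimal: B, D, E, F, G, H → 6.

6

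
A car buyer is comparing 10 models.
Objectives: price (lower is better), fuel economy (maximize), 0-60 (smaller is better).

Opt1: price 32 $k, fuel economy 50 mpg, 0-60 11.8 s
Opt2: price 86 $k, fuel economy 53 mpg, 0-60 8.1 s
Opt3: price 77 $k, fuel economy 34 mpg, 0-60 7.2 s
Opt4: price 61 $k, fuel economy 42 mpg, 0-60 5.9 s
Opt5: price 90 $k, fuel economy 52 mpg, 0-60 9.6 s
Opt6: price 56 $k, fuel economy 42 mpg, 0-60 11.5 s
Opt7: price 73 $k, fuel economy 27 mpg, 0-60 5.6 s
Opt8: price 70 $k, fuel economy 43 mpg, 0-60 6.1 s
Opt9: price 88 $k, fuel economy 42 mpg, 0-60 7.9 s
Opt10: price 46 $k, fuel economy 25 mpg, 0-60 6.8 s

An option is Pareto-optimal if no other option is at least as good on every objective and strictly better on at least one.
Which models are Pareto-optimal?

Opt1: not dominated (best price).
Opt2: not dominated (best fuel economy).
Opt3: dominated by Opt4 (price 61≤77, fuel economy 42≥34, 0-60 5.9≤7.2).
Opt4: not dominated.
Opt5: dominated by Opt2 (price 86≤90, fuel economy 53≥52, 0-60 8.1≤9.6).
Opt6: not dominated.
Opt7: not dominated (best 0-60).
Opt8: not dominated.
Opt9: dominated by Opt4 (price 61≤88, fuel economy 42≥42, 0-60 5.9≤7.9).
Opt10: not dominated.

Opt1, Opt2, Opt4, Opt6, Opt7, Opt8, Opt10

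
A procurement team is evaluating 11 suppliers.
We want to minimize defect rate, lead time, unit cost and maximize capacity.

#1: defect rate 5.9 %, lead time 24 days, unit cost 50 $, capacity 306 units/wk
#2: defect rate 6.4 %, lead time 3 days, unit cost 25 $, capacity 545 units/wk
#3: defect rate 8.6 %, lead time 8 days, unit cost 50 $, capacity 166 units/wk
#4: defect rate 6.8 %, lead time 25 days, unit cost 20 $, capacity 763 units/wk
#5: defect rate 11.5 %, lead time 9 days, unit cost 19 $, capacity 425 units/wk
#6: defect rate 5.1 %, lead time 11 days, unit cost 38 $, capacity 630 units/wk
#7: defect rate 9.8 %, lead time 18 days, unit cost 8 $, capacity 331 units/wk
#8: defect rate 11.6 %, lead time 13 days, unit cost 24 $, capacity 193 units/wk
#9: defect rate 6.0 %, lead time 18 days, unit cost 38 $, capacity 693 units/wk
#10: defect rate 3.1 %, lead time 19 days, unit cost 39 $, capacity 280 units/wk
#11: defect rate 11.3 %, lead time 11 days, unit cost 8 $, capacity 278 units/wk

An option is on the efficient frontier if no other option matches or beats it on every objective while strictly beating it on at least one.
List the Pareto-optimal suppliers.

#1: dominated by #6 (defect rate 5.1≤5.9, lead time 11≤24, unit cost 38≤50, capacity 630≥306).
#2: not dominated (best lead time).
#3: dominated by #2 (defect rate 6.4≤8.6, lead time 3≤8, unit cost 25≤50, capacity 545≥166).
#4: not dominated (best capacity).
#5: not dominated.
#6: not dominated.
#7: not dominated.
#8: dominated by #5 (defect rate 11.5≤11.6, lead time 9≤13, unit cost 19≤24, capacity 425≥193).
#9: not dominated.
#10: not dominated (best defect rate).
#11: not dominated.

#2, #4, #5, #6, #7, #9, #10, #11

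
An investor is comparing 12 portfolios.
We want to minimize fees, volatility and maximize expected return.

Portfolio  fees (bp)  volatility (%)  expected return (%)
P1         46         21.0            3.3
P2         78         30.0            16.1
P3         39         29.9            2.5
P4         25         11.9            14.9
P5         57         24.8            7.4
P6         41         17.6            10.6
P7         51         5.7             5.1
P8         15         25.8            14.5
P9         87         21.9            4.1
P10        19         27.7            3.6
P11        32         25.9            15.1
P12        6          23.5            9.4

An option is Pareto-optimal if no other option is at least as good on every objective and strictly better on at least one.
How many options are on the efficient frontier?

6

P1: dominated by P4 (fees 25≤46, volatility 11.9≤21.0, expected return 14.9≥3.3).
P2: not dominated (best expected return).
P3: dominated by P4 (fees 25≤39, volatility 11.9≤29.9, expected return 14.9≥2.5).
P4: not dominated.
P5: dominated by P4 (fees 25≤57, volatility 11.9≤24.8, expected return 14.9≥7.4).
P6: dominated by P4 (fees 25≤41, volatility 11.9≤17.6, expected return 14.9≥10.6).
P7: not dominated (best volatility).
P8: not dominated.
P9: dominated by P4 (fees 25≤87, volatility 11.9≤21.9, expected return 14.9≥4.1).
P10: dominated by P8 (fees 15≤19, volatility 25.8≤27.7, expected return 14.5≥3.6).
P11: not dominated.
P12: not dominated (best fees).
Pareto-optimal: P2, P4, P7, P8, P11, P12 → 6.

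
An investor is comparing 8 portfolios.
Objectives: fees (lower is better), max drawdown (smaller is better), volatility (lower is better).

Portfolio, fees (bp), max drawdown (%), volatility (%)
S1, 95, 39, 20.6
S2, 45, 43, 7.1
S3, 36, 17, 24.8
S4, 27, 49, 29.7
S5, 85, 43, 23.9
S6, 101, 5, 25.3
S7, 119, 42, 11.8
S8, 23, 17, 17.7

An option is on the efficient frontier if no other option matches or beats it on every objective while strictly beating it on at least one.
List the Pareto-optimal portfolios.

S1: dominated by S8 (fees 23≤95, max drawdown 17≤39, volatility 17.7≤20.6).
S2: not dominated (best volatility).
S3: dominated by S8 (fees 23≤36, max drawdown 17≤17, volatility 17.7≤24.8).
S4: dominated by S8 (fees 23≤27, max drawdown 17≤49, volatility 17.7≤29.7).
S5: dominated by S2 (fees 45≤85, max drawdown 43≤43, volatility 7.1≤23.9).
S6: not dominated (best max drawdown).
S7: not dominated.
S8: not dominated (best fees).

S2, S6, S7, S8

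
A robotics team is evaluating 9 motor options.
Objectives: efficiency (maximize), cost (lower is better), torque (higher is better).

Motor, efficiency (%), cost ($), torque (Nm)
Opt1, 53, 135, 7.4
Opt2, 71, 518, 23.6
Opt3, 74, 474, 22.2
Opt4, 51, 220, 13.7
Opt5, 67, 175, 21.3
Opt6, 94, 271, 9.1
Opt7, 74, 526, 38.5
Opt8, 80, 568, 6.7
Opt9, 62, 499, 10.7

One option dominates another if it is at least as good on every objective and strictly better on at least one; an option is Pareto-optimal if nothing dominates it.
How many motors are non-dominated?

6

Opt1: not dominated (best cost).
Opt2: not dominated.
Opt3: not dominated.
Opt4: dominated by Opt5 (efficiency 67≥51, cost 175≤220, torque 21.3≥13.7).
Opt5: not dominated.
Opt6: not dominated (best efficiency).
Opt7: not dominated (best torque).
Opt8: dominated by Opt6 (efficiency 94≥80, cost 271≤568, torque 9.1≥6.7).
Opt9: dominated by Opt3 (efficiency 74≥62, cost 474≤499, torque 22.2≥10.7).
Pareto-optimal: Opt1, Opt2, Opt3, Opt5, Opt6, Opt7 → 6.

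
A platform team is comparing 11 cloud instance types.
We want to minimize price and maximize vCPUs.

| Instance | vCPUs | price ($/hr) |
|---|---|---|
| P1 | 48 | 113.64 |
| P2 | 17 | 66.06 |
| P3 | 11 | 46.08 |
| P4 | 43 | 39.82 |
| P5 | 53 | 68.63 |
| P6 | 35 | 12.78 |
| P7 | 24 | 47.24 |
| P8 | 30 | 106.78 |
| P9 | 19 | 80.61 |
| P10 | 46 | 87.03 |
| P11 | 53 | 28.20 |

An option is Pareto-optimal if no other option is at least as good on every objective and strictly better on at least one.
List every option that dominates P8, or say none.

P4: vCPUs 43≥30, price 39.82≤106.78 — dominates P8.
P5: vCPUs 53≥30, price 68.63≤106.78 — dominates P8.
P6: vCPUs 35≥30, price 12.78≤106.78 — dominates P8.
P10: vCPUs 46≥30, price 87.03≤106.78 — dominates P8.
P11: vCPUs 53≥30, price 28.20≤106.78 — dominates P8.
Others (P1, P2, P3, P7, P9) are each worse than P8 on at least one objective.

P4, P5, P6, P10, P11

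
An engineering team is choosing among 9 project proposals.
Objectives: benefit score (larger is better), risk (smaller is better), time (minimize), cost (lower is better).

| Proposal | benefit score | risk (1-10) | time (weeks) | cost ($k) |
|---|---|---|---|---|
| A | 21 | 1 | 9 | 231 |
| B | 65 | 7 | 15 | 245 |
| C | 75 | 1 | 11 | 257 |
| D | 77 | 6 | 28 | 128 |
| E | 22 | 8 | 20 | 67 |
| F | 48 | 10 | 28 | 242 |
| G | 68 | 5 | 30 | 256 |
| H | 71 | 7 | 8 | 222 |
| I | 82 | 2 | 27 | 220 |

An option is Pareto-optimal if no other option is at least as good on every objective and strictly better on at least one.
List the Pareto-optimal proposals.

A, C, D, E, H, I

A: not dominated.
B: dominated by H (benefit score 71≥65, risk 7≤7, time 8≤15, cost 222≤245).
C: not dominated.
D: not dominated.
E: not dominated (best cost).
F: dominated by D (benefit score 77≥48, risk 6≤10, time 28≤28, cost 128≤242).
G: dominated by I (benefit score 82≥68, risk 2≤5, time 27≤30, cost 220≤256).
H: not dominated (best time).
I: not dominated (best benefit score).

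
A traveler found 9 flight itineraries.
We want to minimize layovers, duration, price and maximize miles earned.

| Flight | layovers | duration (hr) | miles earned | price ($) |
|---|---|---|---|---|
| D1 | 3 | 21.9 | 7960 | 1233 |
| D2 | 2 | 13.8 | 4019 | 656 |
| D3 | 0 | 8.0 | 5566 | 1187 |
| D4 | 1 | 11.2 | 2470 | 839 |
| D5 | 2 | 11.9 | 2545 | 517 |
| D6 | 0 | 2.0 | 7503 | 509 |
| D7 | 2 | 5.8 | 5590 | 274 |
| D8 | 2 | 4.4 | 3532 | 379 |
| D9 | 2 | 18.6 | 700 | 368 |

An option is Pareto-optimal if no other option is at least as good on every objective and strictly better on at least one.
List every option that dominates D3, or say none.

D6

D6: layovers 0≤0, duration 2.0≤8.0, miles earned 7503≥5566, price 509≤1187 — dominates D3.
Others (D1, D2, D4, D5, D7, D8, D9) are each worse than D3 on at least one objective.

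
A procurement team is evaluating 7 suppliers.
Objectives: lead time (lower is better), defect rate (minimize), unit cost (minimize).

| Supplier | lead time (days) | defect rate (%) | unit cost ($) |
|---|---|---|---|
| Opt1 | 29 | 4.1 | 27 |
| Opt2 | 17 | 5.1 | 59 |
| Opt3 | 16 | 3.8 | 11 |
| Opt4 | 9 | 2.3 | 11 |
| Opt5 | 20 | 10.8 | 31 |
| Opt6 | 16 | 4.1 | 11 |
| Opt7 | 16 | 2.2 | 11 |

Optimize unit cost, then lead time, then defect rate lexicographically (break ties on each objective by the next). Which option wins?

Opt4

First minimize unit cost: best is 11, kept {Opt3, Opt4, Opt6, Opt7}.
Then minimize lead time: best is 9, kept {Opt4}.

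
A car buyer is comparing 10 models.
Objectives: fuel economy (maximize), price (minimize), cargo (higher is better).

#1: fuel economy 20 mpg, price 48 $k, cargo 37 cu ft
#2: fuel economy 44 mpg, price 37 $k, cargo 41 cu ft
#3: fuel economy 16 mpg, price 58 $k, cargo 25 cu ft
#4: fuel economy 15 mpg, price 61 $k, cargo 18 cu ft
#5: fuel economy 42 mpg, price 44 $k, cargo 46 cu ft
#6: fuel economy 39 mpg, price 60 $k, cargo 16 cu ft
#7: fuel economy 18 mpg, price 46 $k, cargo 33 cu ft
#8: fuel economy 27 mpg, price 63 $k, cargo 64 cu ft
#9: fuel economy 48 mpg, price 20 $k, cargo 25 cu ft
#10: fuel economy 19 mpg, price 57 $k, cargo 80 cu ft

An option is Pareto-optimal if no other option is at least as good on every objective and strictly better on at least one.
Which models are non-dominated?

#1: dominated by #2 (fuel economy 44≥20, price 37≤48, cargo 41≥37).
#2: not dominated.
#3: dominated by #1 (fuel economy 20≥16, price 48≤58, cargo 37≥25).
#4: dominated by #1 (fuel economy 20≥15, price 48≤61, cargo 37≥18).
#5: not dominated.
#6: dominated by #2 (fuel economy 44≥39, price 37≤60, cargo 41≥16).
#7: dominated by #2 (fuel economy 44≥18, price 37≤46, cargo 41≥33).
#8: not dominated.
#9: not dominated (best fuel economy).
#10: not dominated (best cargo).

#2, #5, #8, #9, #10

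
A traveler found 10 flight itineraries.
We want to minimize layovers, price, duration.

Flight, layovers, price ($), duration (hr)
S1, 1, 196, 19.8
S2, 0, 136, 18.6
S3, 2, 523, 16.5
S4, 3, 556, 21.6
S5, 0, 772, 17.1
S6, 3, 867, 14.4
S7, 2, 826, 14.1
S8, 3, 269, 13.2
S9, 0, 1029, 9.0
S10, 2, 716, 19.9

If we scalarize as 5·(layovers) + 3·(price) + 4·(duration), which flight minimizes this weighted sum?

S1: 5·1 + 3·196 + 4·19.8 = 672.2
S2: 5·0 + 3·136 + 4·18.6 = 482.4
S3: 5·2 + 3·523 + 4·16.5 = 1645.0
S4: 5·3 + 3·556 + 4·21.6 = 1769.4
S5: 5·0 + 3·772 + 4·17.1 = 2384.4
S6: 5·3 + 3·867 + 4·14.4 = 2673.6
S7: 5·2 + 3·826 + 4·14.1 = 2544.4
S8: 5·3 + 3·269 + 4·13.2 = 874.8
S9: 5·0 + 3·1029 + 4·9.0 = 3123.0
S10: 5·2 + 3·716 + 4·19.9 = 2237.6
Lowest: S2 at 482.4.

S2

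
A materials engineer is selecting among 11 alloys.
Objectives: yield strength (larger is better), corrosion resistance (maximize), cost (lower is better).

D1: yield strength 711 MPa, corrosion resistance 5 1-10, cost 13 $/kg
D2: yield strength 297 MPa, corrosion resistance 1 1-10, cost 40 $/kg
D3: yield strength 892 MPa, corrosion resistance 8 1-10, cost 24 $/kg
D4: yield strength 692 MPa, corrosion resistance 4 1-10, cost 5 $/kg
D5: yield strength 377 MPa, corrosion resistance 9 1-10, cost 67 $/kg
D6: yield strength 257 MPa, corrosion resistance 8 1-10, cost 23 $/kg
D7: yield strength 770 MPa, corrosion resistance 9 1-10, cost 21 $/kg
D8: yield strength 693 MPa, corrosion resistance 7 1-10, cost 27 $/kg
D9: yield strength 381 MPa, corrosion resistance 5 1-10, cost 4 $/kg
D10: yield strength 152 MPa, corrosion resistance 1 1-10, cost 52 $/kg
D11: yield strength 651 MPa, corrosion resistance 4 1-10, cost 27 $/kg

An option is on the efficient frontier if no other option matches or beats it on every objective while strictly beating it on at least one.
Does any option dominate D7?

No

D1: worse on yield strength (711 vs 770).
D2: worse on yield strength (297 vs 770).
D3: worse on corrosion resistance (8 vs 9).
D4: worse on yield strength (692 vs 770).
D5: worse on yield strength (377 vs 770).
D6: worse on yield strength (257 vs 770).
D8: worse on yield strength (693 vs 770).
D9: worse on yield strength (381 vs 770).
D10: worse on yield strength (152 vs 770).
D11: worse on yield strength (651 vs 770).
No option is at least as good as D7 on every objective and strictly better on one.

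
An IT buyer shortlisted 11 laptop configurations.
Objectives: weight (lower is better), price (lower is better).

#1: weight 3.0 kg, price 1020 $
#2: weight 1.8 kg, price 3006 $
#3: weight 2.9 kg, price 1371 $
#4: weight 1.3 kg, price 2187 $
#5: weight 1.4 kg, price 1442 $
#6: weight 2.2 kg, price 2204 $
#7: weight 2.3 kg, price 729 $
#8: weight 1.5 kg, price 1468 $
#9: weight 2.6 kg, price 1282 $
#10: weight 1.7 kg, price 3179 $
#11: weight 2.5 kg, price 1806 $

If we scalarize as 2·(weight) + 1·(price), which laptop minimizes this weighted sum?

#7

#1: 2·3.0 + 1·1020 = 1026.0
#2: 2·1.8 + 1·3006 = 3009.6
#3: 2·2.9 + 1·1371 = 1376.8
#4: 2·1.3 + 1·2187 = 2189.6
#5: 2·1.4 + 1·1442 = 1444.8
#6: 2·2.2 + 1·2204 = 2208.4
#7: 2·2.3 + 1·729 = 733.6
#8: 2·1.5 + 1·1468 = 1471.0
#9: 2·2.6 + 1·1282 = 1287.2
#10: 2·1.7 + 1·3179 = 3182.4
#11: 2·2.5 + 1·1806 = 1811.0
Lowest: #7 at 733.6.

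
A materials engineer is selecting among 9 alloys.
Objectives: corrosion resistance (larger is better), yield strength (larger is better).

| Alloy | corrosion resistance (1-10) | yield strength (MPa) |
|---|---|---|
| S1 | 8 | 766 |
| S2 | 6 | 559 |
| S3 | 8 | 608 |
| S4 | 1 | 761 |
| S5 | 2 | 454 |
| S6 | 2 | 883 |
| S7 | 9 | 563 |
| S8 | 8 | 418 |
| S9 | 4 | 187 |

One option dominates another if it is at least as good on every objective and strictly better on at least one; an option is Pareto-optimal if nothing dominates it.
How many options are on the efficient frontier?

S1: not dominated.
S2: dominated by S1 (corrosion resistance 8≥6, yield strength 766≥559).
S3: dominated by S1 (corrosion resistance 8≥8, yield strength 766≥608).
S4: dominated by S1 (corrosion resistance 8≥1, yield strength 766≥761).
S5: dominated by S1 (corrosion resistance 8≥2, yield strength 766≥454).
S6: not dominated (best yield strength).
S7: not dominated (best corrosion resistance).
S8: dominated by S1 (corrosion resistance 8≥8, yield strength 766≥418).
S9: dominated by S1 (corrosion resistance 8≥4, yield strength 766≥187).
Pareto-optimal: S1, S6, S7 → 3.

3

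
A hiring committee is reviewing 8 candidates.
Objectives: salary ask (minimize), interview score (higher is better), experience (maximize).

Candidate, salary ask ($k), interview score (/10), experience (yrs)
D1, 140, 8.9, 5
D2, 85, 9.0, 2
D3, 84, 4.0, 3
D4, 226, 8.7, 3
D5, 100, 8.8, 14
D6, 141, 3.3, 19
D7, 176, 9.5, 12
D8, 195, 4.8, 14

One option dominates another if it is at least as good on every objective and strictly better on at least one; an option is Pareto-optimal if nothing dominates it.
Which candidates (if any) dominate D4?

D1: salary ask 140≤226, interview score 8.9≥8.7, experience 5≥3 — dominates D4.
D5: salary ask 100≤226, interview score 8.8≥8.7, experience 14≥3 — dominates D4.
D7: salary ask 176≤226, interview score 9.5≥8.7, experience 12≥3 — dominates D4.
Others (D2, D3, D6, D8) are each worse than D4 on at least one objective.

D1, D5, D7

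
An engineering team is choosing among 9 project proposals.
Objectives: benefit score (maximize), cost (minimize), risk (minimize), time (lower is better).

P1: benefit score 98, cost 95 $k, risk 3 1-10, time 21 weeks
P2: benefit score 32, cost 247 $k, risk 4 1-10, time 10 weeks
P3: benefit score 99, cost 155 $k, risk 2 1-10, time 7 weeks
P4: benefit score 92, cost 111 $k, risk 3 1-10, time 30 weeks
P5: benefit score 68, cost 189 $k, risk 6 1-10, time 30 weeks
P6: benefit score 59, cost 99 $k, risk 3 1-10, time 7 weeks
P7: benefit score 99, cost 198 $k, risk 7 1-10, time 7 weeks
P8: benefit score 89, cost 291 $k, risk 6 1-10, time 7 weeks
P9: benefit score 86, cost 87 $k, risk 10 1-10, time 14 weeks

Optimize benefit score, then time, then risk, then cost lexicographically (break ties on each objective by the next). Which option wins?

P3

First maximize benefit score: best is 99, kept {P3, P7}.
Then minimize time: best is 7, kept {P3, P7}.
Then minimize risk: best is 2, kept {P3}.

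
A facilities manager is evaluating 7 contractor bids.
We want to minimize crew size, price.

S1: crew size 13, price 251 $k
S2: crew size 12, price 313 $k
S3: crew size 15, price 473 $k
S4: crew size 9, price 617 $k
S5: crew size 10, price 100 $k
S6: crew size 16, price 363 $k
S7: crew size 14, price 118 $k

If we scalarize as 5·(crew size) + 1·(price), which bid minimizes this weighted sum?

S1: 5·13 + 1·251 = 316
S2: 5·12 + 1·313 = 373
S3: 5·15 + 1·473 = 548
S4: 5·9 + 1·617 = 662
S5: 5·10 + 1·100 = 150
S6: 5·16 + 1·363 = 443
S7: 5·14 + 1·118 = 188
Lowest: S5 at 150.

S5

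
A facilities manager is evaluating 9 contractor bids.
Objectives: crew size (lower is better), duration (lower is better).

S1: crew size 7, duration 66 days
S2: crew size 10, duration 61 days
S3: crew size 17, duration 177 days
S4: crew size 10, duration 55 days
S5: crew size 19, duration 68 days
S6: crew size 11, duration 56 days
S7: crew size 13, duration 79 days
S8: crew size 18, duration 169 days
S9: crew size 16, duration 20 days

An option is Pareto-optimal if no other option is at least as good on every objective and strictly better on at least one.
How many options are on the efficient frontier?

3

S1: not dominated (best crew size).
S2: dominated by S4 (crew size 10≤10, duration 55≤61).
S3: dominated by S1 (crew size 7≤17, duration 66≤177).
S4: not dominated.
S5: dominated by S1 (crew size 7≤19, duration 66≤68).
S6: dominated by S4 (crew size 10≤11, duration 55≤56).
S7: dominated by S1 (crew size 7≤13, duration 66≤79).
S8: dominated by S1 (crew size 7≤18, duration 66≤169).
S9: not dominated (best duration).
Pareto-optimal: S1, S4, S9 → 3.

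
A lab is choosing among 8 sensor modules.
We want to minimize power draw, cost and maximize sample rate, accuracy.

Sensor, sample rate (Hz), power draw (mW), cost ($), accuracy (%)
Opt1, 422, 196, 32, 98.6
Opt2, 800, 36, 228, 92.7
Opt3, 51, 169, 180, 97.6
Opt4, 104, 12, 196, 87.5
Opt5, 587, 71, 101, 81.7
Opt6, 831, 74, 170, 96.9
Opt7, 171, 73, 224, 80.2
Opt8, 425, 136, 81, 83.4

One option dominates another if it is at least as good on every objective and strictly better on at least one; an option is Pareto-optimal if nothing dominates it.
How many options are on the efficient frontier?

Opt1: not dominated (best cost).
Opt2: not dominated.
Opt3: not dominated.
Opt4: not dominated (best power draw).
Opt5: not dominated.
Opt6: not dominated (best sample rate).
Opt7: dominated by Opt5 (sample rate 587≥171, power draw 71≤73, cost 101≤224, accuracy 81.7≥80.2).
Opt8: not dominated.
Pareto-optimal: Opt1, Opt2, Opt3, Opt4, Opt5, Opt6, Opt8 → 7.

7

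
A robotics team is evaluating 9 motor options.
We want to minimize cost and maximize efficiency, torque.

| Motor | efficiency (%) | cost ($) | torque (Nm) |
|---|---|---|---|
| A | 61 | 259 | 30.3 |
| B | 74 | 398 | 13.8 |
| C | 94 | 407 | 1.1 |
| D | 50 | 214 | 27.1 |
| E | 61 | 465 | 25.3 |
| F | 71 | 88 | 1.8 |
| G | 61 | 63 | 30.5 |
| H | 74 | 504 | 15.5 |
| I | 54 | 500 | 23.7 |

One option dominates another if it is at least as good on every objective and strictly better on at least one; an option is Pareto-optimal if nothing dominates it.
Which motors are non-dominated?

A: dominated by G (efficiency 61≥61, cost 63≤259, torque 30.5≥30.3).
B: not dominated.
C: not dominated (best efficiency).
D: dominated by G (efficiency 61≥50, cost 63≤214, torque 30.5≥27.1).
E: dominated by A (efficiency 61≥61, cost 259≤465, torque 30.3≥25.3).
F: not dominated.
G: not dominated (best cost).
H: not dominated.
I: dominated by A (efficiency 61≥54, cost 259≤500, torque 30.3≥23.7).

B, C, F, G, H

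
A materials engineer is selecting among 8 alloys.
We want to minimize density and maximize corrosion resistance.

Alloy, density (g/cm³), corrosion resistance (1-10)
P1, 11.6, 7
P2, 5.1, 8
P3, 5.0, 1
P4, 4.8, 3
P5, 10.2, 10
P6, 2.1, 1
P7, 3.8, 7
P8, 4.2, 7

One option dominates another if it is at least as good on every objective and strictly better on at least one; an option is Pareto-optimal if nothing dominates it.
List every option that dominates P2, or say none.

none

P1: worse on density (11.6 vs 5.1).
P3: worse on corrosion resistance (1 vs 8).
P4: worse on corrosion resistance (3 vs 8).
P5: worse on density (10.2 vs 5.1).
P6: worse on corrosion resistance (1 vs 8).
P7: worse on corrosion resistance (7 vs 8).
P8: worse on corrosion resistance (7 vs 8).
No option dominates P2.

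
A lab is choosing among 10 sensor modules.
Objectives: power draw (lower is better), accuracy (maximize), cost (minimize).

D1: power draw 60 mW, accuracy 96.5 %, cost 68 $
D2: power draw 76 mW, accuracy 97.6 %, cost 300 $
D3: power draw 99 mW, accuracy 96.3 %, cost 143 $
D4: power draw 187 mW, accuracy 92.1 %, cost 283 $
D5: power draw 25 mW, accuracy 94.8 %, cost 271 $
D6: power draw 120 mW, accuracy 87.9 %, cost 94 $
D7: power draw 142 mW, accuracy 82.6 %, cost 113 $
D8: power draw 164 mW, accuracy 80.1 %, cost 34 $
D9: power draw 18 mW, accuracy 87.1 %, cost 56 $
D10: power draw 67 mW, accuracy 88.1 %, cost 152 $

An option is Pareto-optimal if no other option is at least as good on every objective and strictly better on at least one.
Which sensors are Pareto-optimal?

D1: not dominated.
D2: not dominated (best accuracy).
D3: dominated by D1 (power draw 60≤99, accuracy 96.5≥96.3, cost 68≤143).
D4: dominated by D1 (power draw 60≤187, accuracy 96.5≥92.1, cost 68≤283).
D5: not dominated.
D6: dominated by D1 (power draw 60≤120, accuracy 96.5≥87.9, cost 68≤94).
D7: dominated by D1 (power draw 60≤142, accuracy 96.5≥82.6, cost 68≤113).
D8: not dominated (best cost).
D9: not dominated (best power draw).
D10: dominated by D1 (power draw 60≤67, accuracy 96.5≥88.1, cost 68≤152).

D1, D2, D5, D8, D9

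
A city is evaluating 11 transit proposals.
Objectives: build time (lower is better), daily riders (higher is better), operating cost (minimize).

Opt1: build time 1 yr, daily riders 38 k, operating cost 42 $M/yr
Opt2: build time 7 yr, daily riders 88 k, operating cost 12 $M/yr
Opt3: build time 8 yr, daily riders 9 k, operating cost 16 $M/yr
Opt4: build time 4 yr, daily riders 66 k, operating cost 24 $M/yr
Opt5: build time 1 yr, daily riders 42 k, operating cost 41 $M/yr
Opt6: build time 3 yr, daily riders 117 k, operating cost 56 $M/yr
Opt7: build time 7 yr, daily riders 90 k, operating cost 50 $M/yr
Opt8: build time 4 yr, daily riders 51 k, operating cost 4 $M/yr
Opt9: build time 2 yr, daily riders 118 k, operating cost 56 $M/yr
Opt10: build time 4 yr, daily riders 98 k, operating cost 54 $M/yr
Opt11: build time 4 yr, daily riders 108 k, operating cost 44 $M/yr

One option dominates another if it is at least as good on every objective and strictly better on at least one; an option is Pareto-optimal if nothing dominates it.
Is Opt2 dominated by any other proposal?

No

Opt1: worse on daily riders (38 vs 88).
Opt3: worse on build time (8 vs 7).
Opt4: worse on daily riders (66 vs 88).
Opt5: worse on daily riders (42 vs 88).
Opt6: worse on operating cost (56 vs 12).
Opt7: worse on operating cost (50 vs 12).
Opt8: worse on daily riders (51 vs 88).
Opt9: worse on operating cost (56 vs 12).
Opt10: worse on operating cost (54 vs 12).
Opt11: worse on operating cost (44 vs 12).
No option is at least as good as Opt2 on every objective and strictly better on one.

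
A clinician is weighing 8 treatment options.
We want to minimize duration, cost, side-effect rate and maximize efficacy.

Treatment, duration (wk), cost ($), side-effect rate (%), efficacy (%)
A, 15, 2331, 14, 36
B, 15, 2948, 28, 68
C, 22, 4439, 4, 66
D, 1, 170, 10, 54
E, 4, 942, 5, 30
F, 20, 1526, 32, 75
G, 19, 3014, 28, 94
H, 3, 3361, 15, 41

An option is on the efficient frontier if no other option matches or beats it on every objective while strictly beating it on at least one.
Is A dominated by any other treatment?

D vs A: duration 1≤15, cost 170≤2331, side-effect rate 10≤14, efficacy 54≥36 — D is at least as good on every objective and strictly better on at least one, so D dominates A.

Yes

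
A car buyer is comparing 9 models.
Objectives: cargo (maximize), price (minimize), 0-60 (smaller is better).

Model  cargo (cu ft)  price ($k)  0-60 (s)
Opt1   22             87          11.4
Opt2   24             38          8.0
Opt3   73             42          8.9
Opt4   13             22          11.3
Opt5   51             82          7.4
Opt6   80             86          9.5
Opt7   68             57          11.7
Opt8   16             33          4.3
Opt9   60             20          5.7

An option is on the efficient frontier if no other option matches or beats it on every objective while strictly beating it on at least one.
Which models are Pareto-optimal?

Opt3, Opt6, Opt8, Opt9

Opt1: dominated by Opt2 (cargo 24≥22, price 38≤87, 0-60 8.0≤11.4).
Opt2: dominated by Opt9 (cargo 60≥24, price 20≤38, 0-60 5.7≤8.0).
Opt3: not dominated.
Opt4: dominated by Opt9 (cargo 60≥13, price 20≤22, 0-60 5.7≤11.3).
Opt5: dominated by Opt9 (cargo 60≥51, price 20≤82, 0-60 5.7≤7.4).
Opt6: not dominated (best cargo).
Opt7: dominated by Opt3 (cargo 73≥68, price 42≤57, 0-60 8.9≤11.7).
Opt8: not dominated (best 0-60).
Opt9: not dominated (best price).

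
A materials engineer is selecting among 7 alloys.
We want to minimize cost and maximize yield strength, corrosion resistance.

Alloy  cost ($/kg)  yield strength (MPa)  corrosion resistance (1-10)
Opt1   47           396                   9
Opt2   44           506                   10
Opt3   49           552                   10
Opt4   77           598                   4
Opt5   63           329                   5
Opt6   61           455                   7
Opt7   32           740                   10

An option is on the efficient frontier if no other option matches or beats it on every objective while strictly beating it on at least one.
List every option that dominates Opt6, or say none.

Opt2, Opt3, Opt7

Opt2: cost 44≤61, yield strength 506≥455, corrosion resistance 10≥7 — dominates Opt6.
Opt3: cost 49≤61, yield strength 552≥455, corrosion resistance 10≥7 — dominates Opt6.
Opt7: cost 32≤61, yield strength 740≥455, corrosion resistance 10≥7 — dominates Opt6.
Others (Opt1, Opt4, Opt5) are each worse than Opt6 on at least one objective.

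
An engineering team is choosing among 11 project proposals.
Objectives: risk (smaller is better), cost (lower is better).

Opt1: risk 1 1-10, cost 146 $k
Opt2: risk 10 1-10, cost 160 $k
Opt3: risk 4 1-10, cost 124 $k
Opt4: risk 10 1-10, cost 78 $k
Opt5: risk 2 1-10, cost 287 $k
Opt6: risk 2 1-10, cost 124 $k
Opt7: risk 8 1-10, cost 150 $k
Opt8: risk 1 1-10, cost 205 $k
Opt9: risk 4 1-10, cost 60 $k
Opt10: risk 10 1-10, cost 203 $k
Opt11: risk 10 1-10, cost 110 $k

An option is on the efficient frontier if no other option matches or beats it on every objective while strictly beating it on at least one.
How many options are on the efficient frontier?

3

Opt1: not dominated.
Opt2: dominated by Opt1 (risk 1≤10, cost 146≤160).
Opt3: dominated by Opt6 (risk 2≤4, cost 124≤124).
Opt4: dominated by Opt9 (risk 4≤10, cost 60≤78).
Opt5: dominated by Opt1 (risk 1≤2, cost 146≤287).
Opt6: not dominated.
Opt7: dominated by Opt1 (risk 1≤8, cost 146≤150).
Opt8: dominated by Opt1 (risk 1≤1, cost 146≤205).
Opt9: not dominated (best cost).
Opt10: dominated by Opt1 (risk 1≤10, cost 146≤203).
Opt11: dominated by Opt4 (risk 10≤10, cost 78≤110).
Pareto-optimal: Opt1, Opt6, Opt9 → 3.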